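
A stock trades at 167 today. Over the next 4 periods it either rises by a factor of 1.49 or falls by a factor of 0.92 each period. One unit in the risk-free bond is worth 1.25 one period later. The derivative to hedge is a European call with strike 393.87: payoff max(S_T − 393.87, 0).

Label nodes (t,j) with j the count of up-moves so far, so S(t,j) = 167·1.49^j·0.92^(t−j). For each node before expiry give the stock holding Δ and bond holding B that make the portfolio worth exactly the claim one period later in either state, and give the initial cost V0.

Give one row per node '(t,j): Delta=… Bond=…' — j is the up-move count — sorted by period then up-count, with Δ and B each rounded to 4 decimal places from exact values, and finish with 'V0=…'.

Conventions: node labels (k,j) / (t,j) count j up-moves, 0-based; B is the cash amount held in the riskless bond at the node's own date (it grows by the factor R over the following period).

Risk-neutral probability p* = (R−d)/(u−d) = (1.25−0.92)/(1.49−0.92) = 0.5789.
Terminal payoffs: V(4,0)=0.0000, V(4,1)=0.0000, V(4,2)=0.0000, V(4,3)=114.3633, V(4,4)=429.2469
Node (3,0) S=130.0409: V=(p*·0.0000+(1−p*)·0.0000)/1.25=0.0000; Δ=(0.0000−0.0000)/(193.7609−119.6376)=0.0000; B=V−Δ·S=0.0000
Node (3,1) S=210.6097: V=(p*·0.0000+(1−p*)·0.0000)/1.25=0.0000; Δ=(0.0000−0.0000)/(313.8085−193.7609)=0.0000; B=V−Δ·S=0.0000
Node (3,2) S=341.0962: V=(p*·114.3633+(1−p*)·0.0000)/1.25=52.9683; Δ=(114.3633−0.0000)/(508.2333−313.8085)=0.5882; B=V−Δ·S=-147.6691
Node (3,3) S=552.4275: V=(p*·429.2469+(1−p*)·114.3633)/1.25=237.3315; Δ=(429.2469−114.3633)/(823.1169−508.2333)=1.0000; B=V−Δ·S=-315.0960
Node (2,0) S=141.3488: V=(p*·0.0000+(1−p*)·0.0000)/1.25=0.0000; Δ=(0.0000−0.0000)/(210.6097−130.0409)=0.0000; B=V−Δ·S=0.0000
Node (2,1) S=228.9236: V=(p*·52.9683+(1−p*)·0.0000)/1.25=24.5327; Δ=(52.9683−0.0000)/(341.0962−210.6097)=0.4059; B=V−Δ·S=-68.3941
Node (2,2) S=370.7567: V=(p*·237.3315+(1−p*)·52.9683)/1.25=127.7639; Δ=(237.3315−52.9683)/(552.4275−341.0962)=0.8724; B=V−Δ·S=-195.6804
Node (1,0) S=153.6400: V=(p*·24.5327+(1−p*)·0.0000)/1.25=11.3625; Δ=(24.5327−0.0000)/(228.9236−141.3488)=0.2801; B=V−Δ·S=-31.6773
Node (1,1) S=248.8300: V=(p*·127.7639+(1−p*)·24.5327)/1.25=67.4385; Δ=(127.7639−24.5327)/(370.7567−228.9236)=0.7278; B=V−Δ·S=-113.6689
Node (0,0) S=167.0000: V=(p*·67.4385+(1−p*)·11.3625)/1.25=35.0620; Δ=(67.4385−11.3625)/(248.8300−153.6400)=0.5891; B=V−Δ·S=-63.3169
Sanity check at the root: Δ(0,0)·S0 + B(0,0) reproduces V0 = 35.0620.

(0,0): Delta=0.5891 Bond=-63.3169
(1,0): Delta=0.2801 Bond=-31.6773
(1,1): Delta=0.7278 Bond=-113.6689
(2,0): Delta=0.0000 Bond=0.0000
(2,1): Delta=0.4059 Bond=-68.3941
(2,2): Delta=0.8724 Bond=-195.6804
(3,0): Delta=0.0000 Bond=0.0000
(3,1): Delta=0.0000 Bond=0.0000
(3,2): Delta=0.5882 Bond=-147.6691
(3,3): Delta=1.0000 Bond=-315.0960
V0=35.0620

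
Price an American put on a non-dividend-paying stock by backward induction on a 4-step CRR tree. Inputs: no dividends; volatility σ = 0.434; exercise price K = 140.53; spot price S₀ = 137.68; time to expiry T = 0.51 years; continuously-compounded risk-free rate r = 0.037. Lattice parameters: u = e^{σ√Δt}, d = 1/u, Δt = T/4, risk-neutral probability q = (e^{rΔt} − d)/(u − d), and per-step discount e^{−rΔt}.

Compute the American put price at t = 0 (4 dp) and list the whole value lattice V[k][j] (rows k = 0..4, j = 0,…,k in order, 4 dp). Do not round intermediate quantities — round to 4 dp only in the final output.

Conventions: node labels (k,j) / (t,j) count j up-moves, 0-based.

price = 17.0789
tree:
17.0789
26.5244 6.8726
39.5428 12.4868 0.7736
54.0403 22.6151 1.4849 0.0000
66.4566 39.5428 2.8500 0.0000 0.0000

Δt=0.12750  u=1.16762  d=0.85644  q=0.47653  discount=0.99529
step 4 (expiry): payoffs max(K−S,0) = 66.4566 39.5428 2.8500 0.0000 0.0000
k=3: (k=3,j=0): S=86.4897, K−S=54.0403, hold=53.3789 ⇒ V=54.0403 exercise | (k=3,j=1): S=117.9149, K−S=22.6151, hold=21.9537 ⇒ V=22.6151 exercise | (k=3,j=2): S=160.7582, K−S=0.0000, hold=1.4849 ⇒ V=1.4849 continue | (k=3,j=3): S=219.1681, K−S=0.0000, hold=0.0000 ⇒ V=0.0000 continue
k=2: (k=2,j=0): S=100.9872, K−S=39.5428, hold=38.8814 ⇒ V=39.5428 exercise | (k=2,j=1): S=137.6800, K−S=2.8500, hold=12.4868 ⇒ V=12.4868 continue | (k=2,j=2): S=187.7047, K−S=0.0000, hold=0.7736 ⇒ V=0.7736 continue
k=1: (k=1,j=0): S=117.9149, K−S=22.6151, hold=26.5244 ⇒ V=26.5244 continue | (k=1,j=1): S=160.7582, K−S=0.0000, hold=6.8726 ⇒ V=6.8726 continue
k=0: (k=0,j=0): S=137.6800, K−S=2.8500, hold=17.0789 ⇒ V=17.0789 continue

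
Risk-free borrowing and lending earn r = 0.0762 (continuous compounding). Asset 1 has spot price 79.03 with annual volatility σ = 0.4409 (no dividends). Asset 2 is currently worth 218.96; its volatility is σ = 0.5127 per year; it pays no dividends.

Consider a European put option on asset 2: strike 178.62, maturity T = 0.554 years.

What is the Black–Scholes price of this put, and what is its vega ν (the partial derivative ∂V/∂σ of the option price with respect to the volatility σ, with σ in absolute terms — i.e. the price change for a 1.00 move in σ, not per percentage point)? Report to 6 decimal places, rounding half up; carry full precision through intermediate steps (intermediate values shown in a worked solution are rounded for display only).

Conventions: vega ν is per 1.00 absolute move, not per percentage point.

σ√T = 0.5127·√0.554 = 0.381609
d₁ = (ln(S/K) + (r+σ²/2)T) / (σ√T) = (ln(218.96/178.62) + (0.0762+0.5127²/2)·0.554) / 0.381609 = (0.203628 + 0.115027) / 0.381609 = 0.835033
d₂ = d₁ − σ√T = 0.835033 − 0.381609 = 0.453424
e^{−rT} = 0.958664
N(−d₁) = 0.201850,  N(−d₂) = 0.325122
Put price V = K·e^{−rT}·N(−d₂) − S·N(−d₁) = 55.672698 − 44.196982 = 11.475715
φ(d₁) = (1/√(2π))·e^{−d₁²/2} = 0.281512
ν = S·φ(d₁)·√T = 45.879354

price = 11.475715
ν = 45.879354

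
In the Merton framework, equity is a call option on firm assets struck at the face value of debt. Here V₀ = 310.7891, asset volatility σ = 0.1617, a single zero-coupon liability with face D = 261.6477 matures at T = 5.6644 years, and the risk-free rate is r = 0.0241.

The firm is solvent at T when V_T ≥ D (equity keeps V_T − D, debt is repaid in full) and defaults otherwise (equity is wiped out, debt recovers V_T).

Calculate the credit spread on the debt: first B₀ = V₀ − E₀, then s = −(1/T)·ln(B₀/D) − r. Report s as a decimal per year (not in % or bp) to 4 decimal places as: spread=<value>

Equity is a call on the firm's assets struck at D = 261.6477:
d₁ = [ln(V₀/D) + (r + σ²/2)T] / (σ√T)
   = [ln(310.7891/261.6477) + (0.0241 + 0.5·0.1617²)·5.6644] / (0.1617·√5.6644)
   = [0.172116 + 0.210565] / 0.384846 = 0.994374
d₂ = d₁ − σ√T = 0.994374 − 0.384846 = 0.609528
N(d₁) = 0.839980,  N(d₂) = 0.728913,  e^(−rT) = 0.872396
E₀ = V₀·N(d₁) − D·e^(−rT)·N(d₂)
   = 310.7891·0.839980 − 261.6477·0.872396·0.728913 = 94.674617
B₀ = V₀ − E₀ = 310.7891 − 94.674617 = 216.114483
spread = −(1/T)·ln(B₀/D) − r = −(1/5.6644)·ln(216.114483/261.6477) − 0.0241 = 0.00965303

spread=0.0097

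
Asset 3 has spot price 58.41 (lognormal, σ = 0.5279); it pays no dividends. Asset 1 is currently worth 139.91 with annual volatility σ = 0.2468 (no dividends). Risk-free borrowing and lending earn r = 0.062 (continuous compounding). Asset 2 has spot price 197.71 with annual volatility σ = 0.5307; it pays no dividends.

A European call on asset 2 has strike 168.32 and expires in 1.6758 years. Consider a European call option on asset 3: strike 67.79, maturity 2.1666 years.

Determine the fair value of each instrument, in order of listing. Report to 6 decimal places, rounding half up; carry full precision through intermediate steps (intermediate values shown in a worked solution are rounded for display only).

price(asset 2 call K=168.32) = 73.247766
price(asset 3 call K=67.79) = 17.364638

[asset 2 call K=168.32]
σ√T = 0.5307·√1.6758 = 0.687005
d₁ = (ln(S/K) + (r+σ²/2)T) / (σ√T) = (ln(197.71/168.32) + (0.062+0.5307²/2)·1.6758) / 0.687005 = (0.160934 + 0.339888) / 0.687005 = 0.728993
d₂ = d₁ − σ√T = 0.728993 − 0.687005 = 0.041988
e^{−rT} = 0.901316
N(d₁) = 0.766997,  N(d₂) = 0.516746
price = S·N(d₁) − K·e^{−rT}·N(d₂) = 151.642988 − 78.395222 = 73.247766
[asset 3 call K=67.79]
σ√T = 0.5279·√2.1666 = 0.777036
d₁ = (ln(S/K) + (r+σ²/2)T) / (σ√T) = (ln(58.41/67.79) + (0.062+0.5279²/2)·2.1666) / 0.777036 = (-0.148928 + 0.436222) / 0.777036 = 0.369731
d₂ = d₁ − σ√T = 0.369731 − 0.777036 = -0.407305
e^{−rT} = 0.874302
N(d₁) = 0.644208,  N(d₂) = 0.341892
price = S·N(d₁) − K·e^{−rT}·N(d₂) = 37.628212 − 20.263574 = 17.364638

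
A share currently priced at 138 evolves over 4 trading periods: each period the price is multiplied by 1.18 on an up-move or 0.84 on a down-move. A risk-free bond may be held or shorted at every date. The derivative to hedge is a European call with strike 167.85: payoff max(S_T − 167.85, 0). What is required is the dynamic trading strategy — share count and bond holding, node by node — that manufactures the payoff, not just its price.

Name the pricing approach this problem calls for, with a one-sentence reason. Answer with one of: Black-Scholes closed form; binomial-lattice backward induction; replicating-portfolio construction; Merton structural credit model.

framework: replicating-portfolio construction

Key observation: the deliverable is the dynamic trading strategy on the 4-step tree (spot 138, moves 1.18 and 0.84), so the valuation must go through the node-by-node replicating-portfolio solve.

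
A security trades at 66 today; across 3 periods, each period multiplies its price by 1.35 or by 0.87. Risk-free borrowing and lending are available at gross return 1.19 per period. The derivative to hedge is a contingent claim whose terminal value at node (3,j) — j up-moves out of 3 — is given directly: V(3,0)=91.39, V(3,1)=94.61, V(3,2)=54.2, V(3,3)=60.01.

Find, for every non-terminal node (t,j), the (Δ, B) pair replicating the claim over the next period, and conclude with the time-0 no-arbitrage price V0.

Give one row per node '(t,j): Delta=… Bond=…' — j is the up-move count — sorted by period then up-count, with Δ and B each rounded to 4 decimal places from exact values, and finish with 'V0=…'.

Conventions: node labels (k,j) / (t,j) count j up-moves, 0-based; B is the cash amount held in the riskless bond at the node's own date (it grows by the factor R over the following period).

No-arbitrage ⇒ martingale measure with p* = (R−d)/(u−d) = 0.6667.
Expiry values: V(3,0)=91.3900, V(3,1)=94.6100, V(3,2)=54.2000, V(3,3)=60.0100
Node (2,0) S=49.9554: V=(p*·94.6100+(1−p*)·91.3900)/1.19=78.6022; Δ=(94.6100−91.3900)/(67.4398−43.4612)=0.1343; B=V−Δ·S=71.8939
Node (2,1) S=77.5170: V=(p*·54.2000+(1−p*)·94.6100)/1.19=56.8655; Δ=(54.2000−94.6100)/(104.6480−67.4398)=-1.0861; B=V−Δ·S=141.0530
Node (2,2) S=120.2850: V=(p*·60.0100+(1−p*)·54.2000)/1.19=48.8011; Δ=(60.0100−54.2000)/(162.3848−104.6480)=0.1006; B=V−Δ·S=36.6970
Node (1,0) S=57.4200: V=(p*·56.8655+(1−p*)·78.6022)/1.19=53.8749; Δ=(56.8655−78.6022)/(77.5170−49.9554)=-0.7887; B=V−Δ·S=99.1597
Node (1,1) S=89.1000: V=(p*·48.8011+(1−p*)·56.8655)/1.19=43.2683; Δ=(48.8011−56.8655)/(120.2850−77.5170)=-0.1886; B=V−Δ·S=60.0692
Node (0,0) S=66.0000: V=(p*·43.2683+(1−p*)·53.8749)/1.19=39.3309; Δ=(43.2683−53.8749)/(89.1000−57.4200)=-0.3348; B=V−Δ·S=61.4280
Verification: the root portfolio costs Δ(0,0)·S0 + B(0,0) = 39.3309, matching V0.

(0,0): Delta=-0.3348 Bond=61.4280
(1,0): Delta=-0.7887 Bond=99.1597
(1,1): Delta=-0.1886 Bond=60.0692
(2,0): Delta=0.1343 Bond=71.8939
(2,1): Delta=-1.0861 Bond=141.0530
(2,2): Delta=0.1006 Bond=36.6970
V0=39.3309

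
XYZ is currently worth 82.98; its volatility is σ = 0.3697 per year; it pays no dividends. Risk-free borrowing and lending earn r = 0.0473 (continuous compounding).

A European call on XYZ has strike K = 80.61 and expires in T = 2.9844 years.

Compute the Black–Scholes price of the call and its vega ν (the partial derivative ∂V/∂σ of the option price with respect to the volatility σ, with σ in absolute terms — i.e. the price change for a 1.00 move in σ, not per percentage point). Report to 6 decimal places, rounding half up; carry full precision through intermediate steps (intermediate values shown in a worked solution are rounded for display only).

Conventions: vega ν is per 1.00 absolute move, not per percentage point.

σ√T = 0.3697·√2.9844 = 0.638672
d₁ = (ln(S/K) + (r+σ²/2)T) / (σ√T) = (ln(82.98/80.61) + (0.0473+0.3697²/2)·2.9844) / 0.638672 = (0.028977 + 0.345113) / 0.638672 = 0.585731
d₂ = d₁ − σ√T = 0.585731 − 0.638672 = -0.052941
e^{−rT} = 0.868349
N(d₁) = 0.720972,  N(d₂) = 0.478889
Call price V = S·N(d₁) − K·e^{−rT}·N(d₂) = 59.826244 − 33.521097 = 26.305147
φ(d₁) = (1/√(2π))·e^{−d₁²/2} = 0.336056
ν = S·φ(d₁)·√T = 48.174028

price = 26.305147
ν = 48.174028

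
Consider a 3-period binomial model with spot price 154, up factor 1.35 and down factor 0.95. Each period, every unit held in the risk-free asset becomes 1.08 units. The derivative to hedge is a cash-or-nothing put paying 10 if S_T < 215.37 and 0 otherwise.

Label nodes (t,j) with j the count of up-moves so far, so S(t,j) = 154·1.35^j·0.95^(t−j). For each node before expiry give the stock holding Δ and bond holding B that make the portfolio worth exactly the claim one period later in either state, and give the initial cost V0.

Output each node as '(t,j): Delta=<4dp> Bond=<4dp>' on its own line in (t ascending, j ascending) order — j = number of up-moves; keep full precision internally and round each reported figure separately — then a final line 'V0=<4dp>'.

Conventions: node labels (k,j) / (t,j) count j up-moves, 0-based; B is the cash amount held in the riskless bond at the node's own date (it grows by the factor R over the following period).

(0,0): Delta=-0.0611 Bond=15.3718
(1,0): Delta=-0.0514 Bond=15.1910
(1,1): Delta=-0.0752 Bond=19.5312
(2,0): Delta=0.0000 Bond=9.2593
(2,1): Delta=-0.1266 Bond=31.2500
(2,2): Delta=0.0000 Bond=0.0000
V0=5.9679

Under the risk-neutral measure, an up-move has probability p* = (R−d)/(u−d) = 0.3250 and values discount at R = 1.08.
Terminal payoffs: V(3,0)=10.0000, V(3,1)=10.0000, V(3,2)=0.0000, V(3,3)=0.0000
(2,0): S=138.9850. Δ = (V_up−V_dn)/(S_up−S_dn) = (10.0000−10.0000)/(187.6298−132.0357) = 0.0000. V = [p*·10.0000 + (1−p*)·10.0000]/1.08 = 9.2593. B = V − Δ·S = 9.2593.
(2,1): S=197.5050. Δ = (V_up−V_dn)/(S_up−S_dn) = (0.0000−10.0000)/(266.6318−187.6297) = -0.1266. V = [p*·0.0000 + (1−p*)·10.0000]/1.08 = 6.2500. B = V − Δ·S = 31.2500.
(2,2): S=280.6650. Δ = (V_up−V_dn)/(S_up−S_dn) = (0.0000−0.0000)/(378.8978−266.6318) = 0.0000. V = [p*·0.0000 + (1−p*)·0.0000]/1.08 = 0.0000. B = V − Δ·S = 0.0000.
(1,0): S=146.3000. Δ = (V_up−V_dn)/(S_up−S_dn) = (6.2500−9.2593)/(197.5050−138.9850) = -0.0514. V = [p*·6.2500 + (1−p*)·9.2593]/1.08 = 7.6678. B = V − Δ·S = 15.1910.
(1,1): S=207.9000. Δ = (V_up−V_dn)/(S_up−S_dn) = (0.0000−6.2500)/(280.6650−197.5050) = -0.0752. V = [p*·0.0000 + (1−p*)·6.2500]/1.08 = 3.9062. B = V − Δ·S = 19.5312.
(0,0): S=154.0000. Δ = (V_up−V_dn)/(S_up−S_dn) = (3.9062−7.6678)/(207.9000−146.3000) = -0.0611. V = [p*·3.9062 + (1−p*)·7.6678]/1.08 = 5.9679. B = V − Δ·S = 15.3718.
Verification: the root portfolio costs Δ(0,0)·S0 + B(0,0) = 5.9679, matching V0.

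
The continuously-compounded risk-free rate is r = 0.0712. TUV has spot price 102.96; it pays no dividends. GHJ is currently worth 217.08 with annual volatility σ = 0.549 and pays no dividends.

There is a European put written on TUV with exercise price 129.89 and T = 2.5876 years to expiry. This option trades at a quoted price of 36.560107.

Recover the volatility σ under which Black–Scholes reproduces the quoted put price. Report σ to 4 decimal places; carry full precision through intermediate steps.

At σ = 0.5162 the Black–Scholes value reproduces the quote:
σ√T = 0.5162·√2.5876 = 0.830360
d₁ = (ln(S/K) + (r+σ²/2)T) / (σ√T) = (ln(102.96/129.89) + (0.0712+0.5162²/2)·2.5876) / 0.830360 = (-0.232347 + 0.528986) / 0.830360 = 0.357241
d₂ = d₁ − σ√T = 0.357241 − 0.830360 = -0.473119
e^{−rT} = 0.831739
N(−d₁) = 0.360456,  N(−d₂) = 0.681936
V = K·e^{−rT}·N(−d₂) − S·N(−d₁) = 73.672620 − 37.112514 = 36.560107 (the quoted price), and the Black–Scholes price is strictly increasing in σ, so σ is unique

sigma = 0.5162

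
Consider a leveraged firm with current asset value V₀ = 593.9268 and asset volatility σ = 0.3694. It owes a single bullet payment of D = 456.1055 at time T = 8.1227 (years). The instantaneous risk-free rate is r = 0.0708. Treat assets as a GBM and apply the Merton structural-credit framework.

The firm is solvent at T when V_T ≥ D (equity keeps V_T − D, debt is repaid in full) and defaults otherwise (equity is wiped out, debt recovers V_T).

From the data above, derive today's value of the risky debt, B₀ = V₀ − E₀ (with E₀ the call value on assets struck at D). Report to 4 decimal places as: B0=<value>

Work the structural quantities from V₀ = 593.9268 against face 456.1055:
d₁ = [ln(V₀/D) + (r + σ²/2)T] / (σ√T)
   = [ln(593.9268/456.1055) + (0.0708 + 0.5·0.3694²)·8.1227] / (0.3694·√8.1227)
   = [0.264032 + 1.129284] / 1.052803 = 1.323435
d₂ = d₁ − σ√T = 1.323435 − 1.052803 = 0.270632
N(d₁) = 0.907155,  N(d₂) = 0.606663,  e^(−rT) = 0.562656
E₀ = V₀·N(d₁) − D·e^(−rT)·N(d₂)
   = 593.9268·0.907155 − 456.1055·0.562656·0.606663 = 383.095269
B₀ = V₀ − E₀ = 593.9268 − 383.095269 = 210.831531

B0=210.8315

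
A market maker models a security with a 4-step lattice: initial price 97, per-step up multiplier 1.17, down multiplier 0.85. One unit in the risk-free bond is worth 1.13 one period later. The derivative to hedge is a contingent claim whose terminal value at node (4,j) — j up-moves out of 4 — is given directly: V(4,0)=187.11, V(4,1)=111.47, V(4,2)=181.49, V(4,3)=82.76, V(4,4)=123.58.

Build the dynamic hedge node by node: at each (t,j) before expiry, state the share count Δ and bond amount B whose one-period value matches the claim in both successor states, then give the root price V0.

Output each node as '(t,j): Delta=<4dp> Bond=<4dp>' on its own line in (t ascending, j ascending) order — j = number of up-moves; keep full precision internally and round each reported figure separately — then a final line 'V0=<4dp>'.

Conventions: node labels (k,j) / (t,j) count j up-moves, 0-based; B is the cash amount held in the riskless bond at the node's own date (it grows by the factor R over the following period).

(0,0): Delta=0.0385 Bond=66.1820
(1,0): Delta=-1.8242 Bond=228.3609
(1,1): Delta=0.2318 Bond=52.8464
(2,0): Delta=2.0445 Bond=-13.0801
(2,1): Delta=-2.2257 Bond=296.7803
(2,2): Delta=0.4869 Bond=25.8502
(3,0): Delta=-3.9680 Bond=343.3883
(3,1): Delta=2.6686 Bond=-65.9475
(3,2): Delta=-2.7336 Bond=392.6916
(3,3): Delta=0.8211 Bond=-22.7152
V0=69.9160

Risk-neutral probability p* = (R−d)/(u−d) = (1.13−0.85)/(1.17−0.85) = 0.8750.
Payoffs at expiry: V(4,0)=187.1100, V(4,1)=111.4700, V(4,2)=181.4900, V(4,3)=82.7600, V(4,4)=123.5800
Node (3,0) S=59.5701: V=(p*·111.4700+(1−p*)·187.1100)/1.13=107.0133; Δ=(111.4700−187.1100)/(69.6970−50.6346)=-3.9680; B=V−Δ·S=343.3883
Node (3,1) S=81.9965: V=(p*·181.4900+(1−p*)·111.4700)/1.13=152.8650; Δ=(181.4900−111.4700)/(95.9359−69.6970)=2.6686; B=V−Δ·S=-65.9475
Node (3,2) S=112.8658: V=(p*·82.7600+(1−p*)·181.4900)/1.13=84.1604; Δ=(82.7600−181.4900)/(132.0530−95.9359)=-2.7336; B=V−Δ·S=392.6916
Node (3,3) S=155.3565: V=(p*·123.5800+(1−p*)·82.7600)/1.13=104.8473; Δ=(123.5800−82.7600)/(181.7671−132.0530)=0.8211; B=V−Δ·S=-22.7152
Node (2,0) S=70.0825: V=(p*·152.8650+(1−p*)·107.0133)/1.13=130.2067; Δ=(152.8650−107.0133)/(81.9965−59.5701)=2.0445; B=V−Δ·S=-13.0801
Node (2,1) S=96.4665: V=(p*·84.1604+(1−p*)·152.8650)/1.13=82.0783; Δ=(84.1604−152.8650)/(112.8658−81.9965)=-2.2257; B=V−Δ·S=296.7803
Node (2,2) S=132.7833: V=(p*·104.8473+(1−p*)·84.1604)/1.13=90.4969; Δ=(104.8473−84.1604)/(155.3565−112.8658)=0.4869; B=V−Δ·S=25.8502
Node (1,0) S=82.4500: V=(p*·82.0783+(1−p*)·130.2067)/1.13=77.9596; Δ=(82.0783−130.2067)/(96.4665−70.0825)=-1.8242; B=V−Δ·S=228.3609
Node (1,1) S=113.4900: V=(p*·90.4969+(1−p*)·82.0783)/1.13=79.1545; Δ=(90.4969−82.0783)/(132.7833−96.4665)=0.2318; B=V−Δ·S=52.8464
Node (0,0) S=97.0000: V=(p*·79.1545+(1−p*)·77.9596)/1.13=69.9160; Δ=(79.1545−77.9596)/(113.4900−82.4500)=0.0385; B=V−Δ·S=66.1820
Check: Δ(0,0)·S0 + B(0,0) = 69.9160 = V0.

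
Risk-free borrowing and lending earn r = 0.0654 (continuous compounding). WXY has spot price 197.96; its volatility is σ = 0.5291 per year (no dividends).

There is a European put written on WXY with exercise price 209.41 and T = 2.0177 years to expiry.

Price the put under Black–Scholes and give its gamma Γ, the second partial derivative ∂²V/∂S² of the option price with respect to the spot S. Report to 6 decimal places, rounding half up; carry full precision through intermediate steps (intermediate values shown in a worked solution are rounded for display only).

σ√T = 0.5291·√2.0177 = 0.751564
d₁ = (ln(S/K) + (r+σ²/2)T) / (σ√T) = (ln(197.96/209.41) + (0.0654+0.5291²/2)·2.0177) / 0.751564 = (-0.056229 + 0.414382) / 0.751564 = 0.476543
d₂ = d₁ − σ√T = 0.476543 − 0.751564 = -0.275021
e^{−rT} = 0.876378
N(−d₁) = 0.316844,  N(−d₂) = 0.608350
Put price V = K·e^{−rT}·N(−d₂) − S·N(−d₁) = 111.645804 − 62.722376 = 48.923428
φ(d₁) = (1/√(2π))·e^{−d₁²/2} = 0.356121
Γ = φ(d₁) / (S·σ·√T) = 0.002394

price = 48.923428
Γ = 0.002394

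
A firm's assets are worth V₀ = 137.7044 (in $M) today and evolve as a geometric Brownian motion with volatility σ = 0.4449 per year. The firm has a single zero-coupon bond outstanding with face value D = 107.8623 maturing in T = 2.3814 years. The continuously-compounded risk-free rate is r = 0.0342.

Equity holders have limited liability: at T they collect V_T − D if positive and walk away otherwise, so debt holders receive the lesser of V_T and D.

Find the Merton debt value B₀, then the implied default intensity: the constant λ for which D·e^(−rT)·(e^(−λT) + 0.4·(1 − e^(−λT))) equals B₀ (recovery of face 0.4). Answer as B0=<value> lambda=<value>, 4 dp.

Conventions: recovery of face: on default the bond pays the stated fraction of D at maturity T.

With assets at 137.7044 and a single debt payment of 107.8623 at 2.3814 years:
d₁ = [ln(V₀/D) + (r + σ²/2)T] / (σ√T)
   = [ln(137.7044/107.8623) + (0.0342 + 0.5·0.4449²)·2.3814] / (0.4449·√2.3814)
   = [0.244254 + 0.317126] / 0.686560 = 0.817671
d₂ = d₁ − σ√T = 0.817671 − 0.686560 = 0.131111
N(d₁) = 0.793227,  N(d₂) = 0.552156,  e^(−rT) = 0.921784
E₀ = V₀·N(d₁) − D·e^(−rT)·N(d₂)
   = 137.7044·0.793227 − 107.8623·0.921784·0.552156 = 54.332346
B₀ = V₀ − E₀ = 137.7044 − 54.332346 = 83.372054
e^(−λT) = (B₀·e^(rT)/D − 0.4)/(1 − 0.4) = (83.3721·1.084852/107.8623 − 0.4)/0.6 = 0.73089327
λ = −ln(0.73089327)/2.3814 = 0.131640

B0=83.3721 lambda=0.1316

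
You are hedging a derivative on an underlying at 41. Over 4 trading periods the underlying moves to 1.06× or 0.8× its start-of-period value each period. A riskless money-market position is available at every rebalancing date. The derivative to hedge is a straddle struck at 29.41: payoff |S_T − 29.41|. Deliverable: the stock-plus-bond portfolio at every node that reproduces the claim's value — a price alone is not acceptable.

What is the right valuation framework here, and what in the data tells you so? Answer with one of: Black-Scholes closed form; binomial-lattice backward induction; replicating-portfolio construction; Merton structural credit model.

Key observation: the deliverable is the dynamic trading strategy on the 4-step tree (spot 41, moves 1.06 and 0.8), so the valuation must go through the node-by-node replicating-portfolio solve.

framework: replicating-portfolio construction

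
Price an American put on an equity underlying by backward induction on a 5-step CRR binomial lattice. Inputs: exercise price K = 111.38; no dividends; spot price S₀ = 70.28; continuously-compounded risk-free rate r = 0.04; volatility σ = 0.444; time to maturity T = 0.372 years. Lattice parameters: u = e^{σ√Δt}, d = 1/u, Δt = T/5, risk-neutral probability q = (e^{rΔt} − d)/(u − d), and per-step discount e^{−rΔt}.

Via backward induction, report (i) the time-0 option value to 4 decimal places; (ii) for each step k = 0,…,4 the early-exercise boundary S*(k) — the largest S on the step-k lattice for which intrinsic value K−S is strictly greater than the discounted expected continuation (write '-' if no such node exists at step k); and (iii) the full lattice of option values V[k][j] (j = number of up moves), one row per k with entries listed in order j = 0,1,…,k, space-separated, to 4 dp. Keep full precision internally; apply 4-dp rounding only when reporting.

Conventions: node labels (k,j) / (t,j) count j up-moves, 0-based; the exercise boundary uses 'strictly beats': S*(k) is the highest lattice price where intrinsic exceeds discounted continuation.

price = 41.1000
boundary = 70.2800 62.2638 70.2800 79.3283 89.5414
tree:
41.1000
49.1162 32.3763
56.2181 41.1000 23.2025
62.5099 49.1162 32.0517 13.8370
68.0841 56.2181 41.1000 21.8386 5.3246
73.0224 62.5099 49.1162 32.0517 10.3105 0.0000

params: Δt=0.07440 u=1.12875 d=0.88594 q=0.48204 e^(-rΔt)=0.99703
t_5 payoffs: 73.0224 62.5099 49.1162 32.0517 10.3105 0.0000
t_4: node(4,0) S=43.2959 payoff=68.0841 vs cont=67.7531 → 68.0841 [stop]  node(4,1) S=55.1619 payoff=56.2181 vs cont=55.8871 → 56.2181 [stop]  node(4,2) S=70.2800 payoff=41.1000 vs cont=40.7690 → 41.1000 [stop]  node(4,3) S=89.5414 payoff=21.8386 vs cont=21.5076 → 21.8386 [stop]  node(4,4) S=114.0818 payoff=0.0000 vs cont=5.3246 → 5.3246 [wait]  ⇒ S*(4)=89.5414
t_3: node(3,0) S=48.8701 payoff=62.5099 vs cont=62.1789 → 62.5099 [stop]  node(3,1) S=62.2638 payoff=49.1162 vs cont=48.7852 → 49.1162 [stop]  node(3,2) S=79.3283 payoff=32.0517 vs cont=31.7208 → 32.0517 [stop]  node(3,3) S=101.0695 payoff=10.3105 vs cont=13.8370 → 13.8370 [wait]  ⇒ S*(3)=79.3283
t_2: node(2,0) S=55.1619 payoff=56.2181 vs cont=55.8871 → 56.2181 [stop]  node(2,1) S=70.2800 payoff=41.1000 vs cont=40.7690 → 41.1000 [stop]  node(2,2) S=89.5414 payoff=21.8386 vs cont=23.2025 → 23.2025 [wait]  ⇒ S*(2)=70.2800
t_1: node(1,0) S=62.2638 payoff=49.1162 vs cont=48.7852 → 49.1162 [stop]  node(1,1) S=79.3283 payoff=32.0517 vs cont=32.3763 → 32.3763 [wait]  ⇒ S*(1)=62.2638
t_0: node(0,0) S=70.2800 payoff=41.1000 vs cont=40.9250 → 41.1000 [stop]  ⇒ S*(0)=70.2800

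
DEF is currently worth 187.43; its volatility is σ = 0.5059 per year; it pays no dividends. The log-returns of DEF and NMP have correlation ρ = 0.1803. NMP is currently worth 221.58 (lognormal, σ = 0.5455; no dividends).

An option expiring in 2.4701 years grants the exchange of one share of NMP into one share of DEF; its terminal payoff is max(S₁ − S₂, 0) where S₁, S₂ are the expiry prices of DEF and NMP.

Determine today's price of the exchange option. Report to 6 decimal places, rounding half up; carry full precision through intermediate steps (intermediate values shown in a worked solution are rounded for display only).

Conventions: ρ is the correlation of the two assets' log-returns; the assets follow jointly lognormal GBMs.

σ_eff = √(σ₁² + σ₂² − 2ρσ₁σ₂) = √(0.5059² + 0.5455² − 2·0.1803·0.5059·0.5455) = 0.673788
d₁ = (ln(S₁/S₂) + (q₂ − q₁ + σ_eff²/2)T) / (σ_eff√T) = (ln(187.43/221.58) + (0.0 − 0.0 + 0.226995)·2.4701) / 1.058963 = 0.371423
d₂ = d₁ − σ_eff√T = 0.371423 − 1.058963 = -0.687540
N(d₁) = 0.644839,  N(d₂) = 0.245871
V = S₁·e^{−q₁T}·N(d₁) − S₂·e^{−q₂T}·N(d₂) = 120.862120 − 54.480140 = 66.381980
Key observation: pricing in NMP-units makes this a unit-strike call on the ratio S₁/S₂ — the risk-free rate cancels and cannot affect the value.

exchange price = 66.381980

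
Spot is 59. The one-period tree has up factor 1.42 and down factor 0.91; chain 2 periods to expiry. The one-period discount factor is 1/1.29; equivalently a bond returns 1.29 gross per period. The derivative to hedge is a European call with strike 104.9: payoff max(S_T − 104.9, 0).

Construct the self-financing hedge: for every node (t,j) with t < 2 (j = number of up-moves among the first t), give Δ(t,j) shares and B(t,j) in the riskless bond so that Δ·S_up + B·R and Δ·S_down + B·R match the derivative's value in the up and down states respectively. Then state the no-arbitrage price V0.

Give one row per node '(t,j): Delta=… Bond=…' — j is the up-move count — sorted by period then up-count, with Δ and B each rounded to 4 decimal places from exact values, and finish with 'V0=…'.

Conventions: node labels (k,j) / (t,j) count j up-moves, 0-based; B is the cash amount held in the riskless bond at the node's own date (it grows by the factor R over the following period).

Since d<R<u, set p* = (R−d)/(u−d) = 0.7451; price each node as the discounted p*-expectation of its children.
Terminal payoffs: V(2,0)=0.0000, V(2,1)=0.0000, V(2,2)=14.0676
(1,0): S=53.6900. Δ = (V_up−V_dn)/(S_up−S_dn) = (0.0000−0.0000)/(76.2398−48.8579) = 0.0000. V = [p*·0.0000 + (1−p*)·0.0000]/1.29 = 0.0000. B = V − Δ·S = 0.0000.
(1,1): S=83.7800. Δ = (V_up−V_dn)/(S_up−S_dn) = (14.0676−0.0000)/(118.9676−76.2398) = 0.3292. V = [p*·14.0676 + (1−p*)·0.0000]/1.29 = 8.1254. B = V − Δ·S = -19.4581.
(0,0): S=59.0000. Δ = (V_up−V_dn)/(S_up−S_dn) = (8.1254−0.0000)/(83.7800−53.6900) = 0.2700. V = [p*·8.1254 + (1−p*)·0.0000]/1.29 = 4.6932. B = V − Δ·S = -11.2389.
As a check, the time-0 holding Δ(0,0)·S0 + B(0,0) comes to 4.6932 — exactly V0.

(0,0): Delta=0.2700 Bond=-11.2389
(1,0): Delta=0.0000 Bond=0.0000
(1,1): Delta=0.3292 Bond=-19.4581
V0=4.6932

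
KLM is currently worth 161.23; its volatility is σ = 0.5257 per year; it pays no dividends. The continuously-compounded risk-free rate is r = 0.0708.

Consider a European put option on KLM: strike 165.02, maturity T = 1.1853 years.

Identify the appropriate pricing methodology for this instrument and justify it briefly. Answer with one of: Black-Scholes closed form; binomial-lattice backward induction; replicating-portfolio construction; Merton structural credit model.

Key observation: a European-exercise option on KLM struck at 165.02 — a GBM underlying with constant parameters — admits an analytic price: the data contain no early exercise, no discrete tree, no debt structure.

framework: Black-Scholes closed form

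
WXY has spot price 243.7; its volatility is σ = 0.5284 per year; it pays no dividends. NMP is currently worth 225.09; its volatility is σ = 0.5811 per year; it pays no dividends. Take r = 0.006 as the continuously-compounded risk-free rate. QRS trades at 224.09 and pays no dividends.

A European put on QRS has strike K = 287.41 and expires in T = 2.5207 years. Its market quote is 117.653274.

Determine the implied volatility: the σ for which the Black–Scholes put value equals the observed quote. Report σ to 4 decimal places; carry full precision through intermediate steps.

sigma = 0.5478

At σ = 0.5478 the Black–Scholes value reproduces the quote:
σ√T = 0.5478·√2.5207 = 0.869726
d₁ = (ln(S/K) + (r+σ²/2)T) / (σ√T) = (ln(224.09/287.41) + (0.006+0.5478²/2)·2.5207) / 0.869726 = (-0.248862 + 0.393336) / 0.869726 = 0.166114
d₂ = d₁ − σ√T = 0.166114 − 0.869726 = -0.703612
e^{−rT} = 0.984990
N(−d₁) = 0.434033,  N(−d₂) = 0.759163
V = K·e^{−rT}·N(−d₂) − S·N(−d₁) = 214.915827 − 97.262553 = 117.653274 (the observed quote) — the price is monotone increasing in volatility, hence this σ is the only solution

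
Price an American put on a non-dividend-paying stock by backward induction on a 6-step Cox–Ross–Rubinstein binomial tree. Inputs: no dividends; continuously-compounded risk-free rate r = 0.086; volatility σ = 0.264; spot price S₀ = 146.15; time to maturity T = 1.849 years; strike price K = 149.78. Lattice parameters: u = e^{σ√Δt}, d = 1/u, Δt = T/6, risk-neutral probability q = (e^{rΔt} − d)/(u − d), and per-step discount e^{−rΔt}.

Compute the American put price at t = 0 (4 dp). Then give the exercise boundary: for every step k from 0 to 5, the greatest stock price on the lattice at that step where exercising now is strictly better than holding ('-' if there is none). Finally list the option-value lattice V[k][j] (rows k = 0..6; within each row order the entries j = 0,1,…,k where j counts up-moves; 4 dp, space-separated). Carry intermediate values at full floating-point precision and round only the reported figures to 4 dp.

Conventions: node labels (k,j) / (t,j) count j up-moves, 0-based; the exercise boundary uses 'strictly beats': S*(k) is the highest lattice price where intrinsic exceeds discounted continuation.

Δt=0.30817  u=1.15784  d=0.86368  q=0.55473  discount=0.97385
step 6 (expiry): payoffs max(K−S,0) = 89.1184 68.4578 40.7606 3.6300 0.0000 0.0000 0.0000
step 5: (k=5,j=0): S=70.2363, K−S=79.5437, hold=75.6263 ⇒ V=79.5437 exercise | (k=5,j=1): S=94.1578, K−S=55.6222, hold=51.7048 ⇒ V=55.6222 exercise | (k=5,j=2): S=126.2267, K−S=23.5533, hold=19.6359 ⇒ V=23.5533 exercise | (k=5,j=3): S=169.2179, K−S=0.0000, hold=1.5741 ⇒ V=1.5741 continue | (k=5,j=4): S=226.8513, K−S=0.0000, hold=0.0000 ⇒ V=0.0000 continue | (k=5,j=5): S=304.1138, K−S=0.0000, hold=0.0000 ⇒ V=0.0000 continue  boundary S*=126.2267
step 4: (k=4,j=0): S=81.3222, K−S=68.4578, hold=64.5404 ⇒ V=68.4578 exercise | (k=4,j=1): S=109.0194, K−S=40.7606, hold=36.8432 ⇒ V=40.7606 exercise | (k=4,j=2): S=146.1500, K−S=3.6300, hold=11.0637 ⇒ V=11.0637 continue | (k=4,j=3): S=195.9268, K−S=0.0000, hold=0.6826 ⇒ V=0.6826 continue | (k=4,j=4): S=262.6568, K−S=0.0000, hold=0.0000 ⇒ V=0.0000 continue  boundary S*=109.0194
step 3: (k=3,j=0): S=94.1578, K−S=55.6222, hold=51.7048 ⇒ V=55.6222 exercise | (k=3,j=1): S=126.2267, K−S=23.5533, hold=23.6517 ⇒ V=23.6517 continue | (k=3,j=2): S=169.2179, K−S=0.0000, hold=5.1662 ⇒ V=5.1662 continue | (k=3,j=3): S=226.8513, K−S=0.0000, hold=0.2960 ⇒ V=0.2960 continue  boundary S*=94.1578
step 2: (k=2,j=0): S=109.0194, K−S=40.7606, hold=36.8964 ⇒ V=40.7606 exercise | (k=2,j=1): S=146.1500, K−S=3.6300, hold=13.0469 ⇒ V=13.0469 continue | (k=2,j=2): S=195.9268, K−S=0.0000, hold=2.4001 ⇒ V=2.4001 continue  boundary S*=109.0194
step 1: (k=1,j=0): S=126.2267, K−S=23.5533, hold=24.7231 ⇒ V=24.7231 continue | (k=1,j=1): S=169.2179, K−S=0.0000, hold=6.9541 ⇒ V=6.9541 continue  boundary S*=-
step 0: (k=0,j=0): S=146.1500, K−S=3.6300, hold=14.4773 ⇒ V=14.4773 continue  boundary S*=-

price = 14.4773
boundary = - - 109.0194 94.1578 109.0194 126.2267
tree:
14.4773
24.7231 6.9541
40.7606 13.0469 2.4001
55.6222 23.6517 5.1662 0.2960
68.4578 40.7606 11.0637 0.6826 0.0000
79.5437 55.6222 23.5533 1.5741 0.0000 0.0000
89.1184 68.4578 40.7606 3.6300 0.0000 0.0000 0.0000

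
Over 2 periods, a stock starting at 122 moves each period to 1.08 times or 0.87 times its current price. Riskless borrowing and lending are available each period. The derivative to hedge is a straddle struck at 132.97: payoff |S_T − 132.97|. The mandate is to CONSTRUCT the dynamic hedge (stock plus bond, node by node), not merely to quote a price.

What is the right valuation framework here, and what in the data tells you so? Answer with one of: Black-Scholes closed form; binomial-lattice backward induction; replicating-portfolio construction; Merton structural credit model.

Key observation: the deliverable is the dynamic trading strategy on the 2-step tree (spot 122, moves 1.08 and 0.87), so the valuation must go through the node-by-node replicating-portfolio solve.

framework: replicating-portfolio construction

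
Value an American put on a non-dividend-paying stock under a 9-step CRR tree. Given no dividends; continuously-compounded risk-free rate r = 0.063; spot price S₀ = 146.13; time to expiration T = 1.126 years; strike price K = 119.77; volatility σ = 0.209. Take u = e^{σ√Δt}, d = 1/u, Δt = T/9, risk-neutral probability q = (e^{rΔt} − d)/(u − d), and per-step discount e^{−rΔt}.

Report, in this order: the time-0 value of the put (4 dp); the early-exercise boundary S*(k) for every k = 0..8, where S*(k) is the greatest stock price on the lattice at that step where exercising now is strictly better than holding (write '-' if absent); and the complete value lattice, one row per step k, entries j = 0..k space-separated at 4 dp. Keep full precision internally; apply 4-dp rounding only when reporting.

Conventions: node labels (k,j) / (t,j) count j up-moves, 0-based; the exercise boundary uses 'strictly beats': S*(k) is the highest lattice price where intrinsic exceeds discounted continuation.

price = 1.6887
boundary = - - - - - 100.9746 93.7793 100.9746 108.7221
tree:
1.6887
2.8839 0.6749
4.8190 1.2447 0.1896
7.8457 2.2595 0.3810 0.0261
12.3782 4.0223 0.7608 0.0566 0.0000
18.7954 6.9836 1.5080 0.1226 0.0000 0.0000
25.9907 11.7285 2.9629 0.2657 0.0000 0.0000 0.0000
32.6734 18.7954 5.7596 0.5760 0.0000 0.0000 0.0000 0.0000
38.8798 25.9907 11.0479 1.2484 0.0000 0.0000 0.0000 0.0000 0.0000
44.6440 32.6734 18.7954 2.7061 0.0000 0.0000 0.0000 0.0000 0.0000 0.0000

Δt=0.12511  u=1.07673  d=0.92874  q=0.53500  discount=0.99215
step 9 (expiry): payoffs max(K−S,0) = 44.6440 32.6734 18.7954 2.7061 0.0000 0.0000 0.0000 0.0000 0.0000 0.0000
step 8: (k=8,j=0): S=80.8902, K−S=38.8798, hold=37.9395 ⇒ V=38.8798 exercise | (k=8,j=1): S=93.7793, K−S=25.9907, hold=25.0504 ⇒ V=25.9907 exercise | (k=8,j=2): S=108.7221, K−S=11.0479, hold=10.1076 ⇒ V=11.0479 exercise | (k=8,j=3): S=126.0458, K−S=0.0000, hold=1.2484 ⇒ V=1.2484 continue | (k=8,j=4): S=146.1300, K−S=0.0000, hold=0.0000 ⇒ V=0.0000 continue | (k=8,j=5): S=169.4144, K−S=0.0000, hold=0.0000 ⇒ V=0.0000 continue | (k=8,j=6): S=196.4089, K−S=0.0000, hold=0.0000 ⇒ V=0.0000 continue | (k=8,j=7): S=227.7047, K−S=0.0000, hold=0.0000 ⇒ V=0.0000 continue | (k=8,j=8): S=263.9872, K−S=0.0000, hold=0.0000 ⇒ V=0.0000 continue  boundary S*=108.7221
step 7: (k=7,j=0): S=87.0966, K−S=32.6734, hold=31.7331 ⇒ V=32.6734 exercise | (k=7,j=1): S=100.9746, K−S=18.7954, hold=17.8551 ⇒ V=18.7954 exercise | (k=7,j=2): S=117.0639, K−S=2.7061, hold=5.7596 ⇒ V=5.7596 continue | (k=7,j=3): S=135.7169, K−S=0.0000, hold=0.5760 ⇒ V=0.5760 continue | (k=7,j=4): S=157.3421, K−S=0.0000, hold=0.0000 ⇒ V=0.0000 continue | (k=7,j=5): S=182.4130, K−S=0.0000, hold=0.0000 ⇒ V=0.0000 continue | (k=7,j=6): S=211.4787, K−S=0.0000, hold=0.0000 ⇒ V=0.0000 continue | (k=7,j=7): S=245.1757, K−S=0.0000, hold=0.0000 ⇒ V=0.0000 continue  boundary S*=100.9746
step 6: (k=6,j=0): S=93.7793, K−S=25.9907, hold=25.0504 ⇒ V=25.9907 exercise | (k=6,j=1): S=108.7221, K−S=11.0479, hold=11.7285 ⇒ V=11.7285 continue | (k=6,j=2): S=126.0458, K−S=0.0000, hold=2.9629 ⇒ V=2.9629 continue | (k=6,j=3): S=146.1300, K−S=0.0000, hold=0.2657 ⇒ V=0.2657 continue | (k=6,j=4): S=169.4144, K−S=0.0000, hold=0.0000 ⇒ V=0.0000 continue | (k=6,j=5): S=196.4089, K−S=0.0000, hold=0.0000 ⇒ V=0.0000 continue | (k=6,j=6): S=227.7047, K−S=0.0000, hold=0.0000 ⇒ V=0.0000 continue  boundary S*=93.7793
step 5: (k=5,j=0): S=100.9746, K−S=18.7954, hold=18.2163 ⇒ V=18.7954 exercise | (k=5,j=1): S=117.0639, K−S=2.7061, hold=6.9836 ⇒ V=6.9836 continue | (k=5,j=2): S=135.7169, K−S=0.0000, hold=1.5080 ⇒ V=1.5080 continue | (k=5,j=3): S=157.3421, K−S=0.0000, hold=0.1226 ⇒ V=0.1226 continue | (k=5,j=4): S=182.4130, K−S=0.0000, hold=0.0000 ⇒ V=0.0000 continue | (k=5,j=5): S=211.4787, K−S=0.0000, hold=0.0000 ⇒ V=0.0000 continue  boundary S*=100.9746
step 4: (k=4,j=0): S=108.7221, K−S=11.0479, hold=12.3782 ⇒ V=12.3782 continue | (k=4,j=1): S=126.0458, K−S=0.0000, hold=4.0223 ⇒ V=4.0223 continue | (k=4,j=2): S=146.1300, K−S=0.0000, hold=0.7608 ⇒ V=0.7608 continue | (k=4,j=3): S=169.4144, K−S=0.0000, hold=0.0566 ⇒ V=0.0566 continue | (k=4,j=4): S=196.4089, K−S=0.0000, hold=0.0000 ⇒ V=0.0000 continue  boundary S*=-
step 3: (k=3,j=0): S=117.0639, K−S=2.7061, hold=7.8457 ⇒ V=7.8457 continue | (k=3,j=1): S=135.7169, K−S=0.0000, hold=2.2595 ⇒ V=2.2595 continue | (k=3,j=2): S=157.3421, K−S=0.0000, hold=0.3810 ⇒ V=0.3810 continue | (k=3,j=3): S=182.4130, K−S=0.0000, hold=0.0261 ⇒ V=0.0261 continue  boundary S*=-
step 2: (k=2,j=0): S=126.0458, K−S=0.0000, hold=4.8190 ⇒ V=4.8190 continue | (k=2,j=1): S=146.1300, K−S=0.0000, hold=1.2447 ⇒ V=1.2447 continue | (k=2,j=2): S=169.4144, K−S=0.0000, hold=0.1896 ⇒ V=0.1896 continue  boundary S*=-
step 1: (k=1,j=0): S=135.7169, K−S=0.0000, hold=2.8839 ⇒ V=2.8839 continue | (k=1,j=1): S=157.3421, K−S=0.0000, hold=0.6749 ⇒ V=0.6749 continue  boundary S*=-
step 0: (k=0,j=0): S=146.1300, K−S=0.0000, hold=1.6887 ⇒ V=1.6887 continue  boundary S*=-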